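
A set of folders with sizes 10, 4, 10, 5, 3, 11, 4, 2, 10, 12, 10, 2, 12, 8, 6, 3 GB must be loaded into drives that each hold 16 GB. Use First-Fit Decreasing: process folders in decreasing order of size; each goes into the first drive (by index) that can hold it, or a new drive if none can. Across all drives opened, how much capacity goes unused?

Sorted descending: 12, 12, 11, 10, 10, 10, 10, 8, 6, 5, 4, 4, 3, 3, 2, 2.
12 GB → drive 1 (remaining 4 GB)
12 GB → drive 2 (remaining 4 GB)
11 GB → drive 3 (remaining 5 GB)
10 GB → drive 4 (remaining 6 GB)
10 GB → drive 5 (remaining 6 GB)
10 GB → drive 6 (remaining 6 GB)
10 GB → drive 7 (remaining 6 GB)
8 GB → drive 8 (remaining 8 GB)
6 GB → drive 4 (remaining 0 GB)
5 GB → drive 3 (remaining 0 GB)
4 GB → drive 1 (remaining 0 GB)
4 GB → drive 2 (remaining 0 GB)
3 GB → drive 5 (remaining 3 GB)
3 GB → drive 5 (remaining 0 GB)
2 GB → drive 6 (remaining 4 GB)
2 GB → drive 6 (remaining 2 GB)
8 drives × 16 GB = 128 GB; used 112 GB; unused 16 GB.

16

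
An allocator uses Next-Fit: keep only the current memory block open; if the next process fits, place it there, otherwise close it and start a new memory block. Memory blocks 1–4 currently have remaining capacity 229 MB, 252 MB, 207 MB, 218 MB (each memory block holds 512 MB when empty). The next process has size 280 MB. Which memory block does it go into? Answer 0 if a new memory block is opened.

Next-Fit only looks at memory block 4, which has 218 MB free.
280 MB does not fit, so a new memory block is opened.

0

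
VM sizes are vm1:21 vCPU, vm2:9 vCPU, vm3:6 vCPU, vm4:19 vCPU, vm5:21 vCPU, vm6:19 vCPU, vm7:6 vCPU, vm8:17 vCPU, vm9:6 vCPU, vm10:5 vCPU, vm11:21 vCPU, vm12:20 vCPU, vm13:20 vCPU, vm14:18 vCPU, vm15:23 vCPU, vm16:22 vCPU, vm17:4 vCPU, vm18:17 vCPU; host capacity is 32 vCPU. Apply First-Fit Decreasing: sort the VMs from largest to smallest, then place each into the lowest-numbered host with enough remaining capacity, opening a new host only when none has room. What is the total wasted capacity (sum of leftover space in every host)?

Sorted descending: 23, 22, 21, 21, 21, 20, 20, 19, 19, 18, 17, 17, 9, 6, 6, 6, 5, 4.
Put 23 vCPU in host 1; 9 vCPU remain.
Put 22 vCPU in host 2; 10 vCPU remain.
Put 21 vCPU in host 3; 11 vCPU remain.
Put 21 vCPU in host 4; 11 vCPU remain.
Put 21 vCPU in host 5; 11 vCPU remain.
Put 20 vCPU in host 6; 12 vCPU remain.
Put 20 vCPU in host 7; 12 vCPU remain.
Put 19 vCPU in host 8; 13 vCPU remain.
Put 19 vCPU in host 9; 13 vCPU remain.
Put 18 vCPU in host 10; 14 vCPU remain.
Put 17 vCPU in host 11; 15 vCPU remain.
Put 17 vCPU in host 12; 15 vCPU remain.
Put 9 vCPU in host 1; 0 vCPU remain.
Put 6 vCPU in host 2; 4 vCPU remain.
Put 6 vCPU in host 3; 5 vCPU remain.
Put 6 vCPU in host 4; 5 vCPU remain.
Put 5 vCPU in host 3; 0 vCPU remain.
Put 4 vCPU in host 2; 0 vCPU remain.
12 hosts × 32 vCPU = 384 vCPU; used 274 vCPU; unused 110 vCPU.

110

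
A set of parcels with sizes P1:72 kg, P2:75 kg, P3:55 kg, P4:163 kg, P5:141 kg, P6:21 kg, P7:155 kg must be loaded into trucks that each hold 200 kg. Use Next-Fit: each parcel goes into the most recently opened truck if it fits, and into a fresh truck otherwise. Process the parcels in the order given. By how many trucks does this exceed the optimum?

1

Next-Fit: [72,75] [55] [163] [141,21] [155] → 5 trucks.
Total size 682 kg; any packing needs at least ⌈682/200⌉ = 4 trucks.
An optimal packing achieves that bound: [163,21] [155] [141,55] [75,72] → 4 trucks.
Excess: 5 − 4 = 1.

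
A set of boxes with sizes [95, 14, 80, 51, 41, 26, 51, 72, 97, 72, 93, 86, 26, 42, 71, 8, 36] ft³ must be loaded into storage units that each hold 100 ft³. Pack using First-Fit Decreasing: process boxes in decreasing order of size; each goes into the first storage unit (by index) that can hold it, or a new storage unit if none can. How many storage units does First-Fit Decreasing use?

Sorted descending: 97, 95, 93, 86, 80, 72, 72, 71, 51, 51, 42, 41, 36, 26, 26, 14, 8.
97 ft³ → storage unit 1 (remaining 3 ft³)
95 ft³ → storage unit 2 (remaining 5 ft³)
93 ft³ → storage unit 3 (remaining 7 ft³)
86 ft³ → storage unit 4 (remaining 14 ft³)
80 ft³ → storage unit 5 (remaining 20 ft³)
72 ft³ → storage unit 6 (remaining 28 ft³)
72 ft³ → storage unit 7 (remaining 28 ft³)
71 ft³ → storage unit 8 (remaining 29 ft³)
51 ft³ → storage unit 9 (remaining 49 ft³)
51 ft³ → storage unit 10 (remaining 49 ft³)
42 ft³ → storage unit 9 (remaining 7 ft³)
41 ft³ → storage unit 10 (remaining 8 ft³)
36 ft³ → storage unit 11 (remaining 64 ft³)
26 ft³ → storage unit 6 (remaining 2 ft³)
26 ft³ → storage unit 7 (remaining 2 ft³)
14 ft³ → storage unit 4 (remaining 0 ft³)
8 ft³ → storage unit 5 (remaining 12 ft³)
Final storage units: [97] [95] [93] [86,14] [80,8] [72,26] [72,26] [71] [51,42] [51,41] [36].

11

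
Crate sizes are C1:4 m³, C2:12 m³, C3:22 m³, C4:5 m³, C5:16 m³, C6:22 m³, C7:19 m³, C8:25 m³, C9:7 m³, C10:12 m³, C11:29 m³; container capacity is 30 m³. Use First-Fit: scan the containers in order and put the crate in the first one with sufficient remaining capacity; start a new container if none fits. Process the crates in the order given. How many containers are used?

container 1: place C1 (4 m³), 26 m³ left
container 1: place C2 (12 m³), 14 m³ left
container 2: place C3 (22 m³), 8 m³ left
container 1: place C4 (5 m³), 9 m³ left
container 3: place C5 (16 m³), 14 m³ left
container 4: place C6 (22 m³), 8 m³ left
container 5: place C7 (19 m³), 11 m³ left
container 6: place C8 (25 m³), 5 m³ left
container 1: place C9 (7 m³), 2 m³ left
container 3: place C10 (12 m³), 2 m³ left
container 7: place C11 (29 m³), 1 m³ left

7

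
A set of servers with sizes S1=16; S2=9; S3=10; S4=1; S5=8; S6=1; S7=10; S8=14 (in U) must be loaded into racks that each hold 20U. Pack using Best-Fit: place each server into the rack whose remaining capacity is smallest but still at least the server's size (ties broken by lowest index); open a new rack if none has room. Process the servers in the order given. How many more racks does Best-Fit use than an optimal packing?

0

Best-Fit: [16,1] [9,10,1] [8,10] [14] → 4 racks.
Total size 69U; any packing needs at least ⌈69/20⌉ = 4 racks.
So 4 is already optimal.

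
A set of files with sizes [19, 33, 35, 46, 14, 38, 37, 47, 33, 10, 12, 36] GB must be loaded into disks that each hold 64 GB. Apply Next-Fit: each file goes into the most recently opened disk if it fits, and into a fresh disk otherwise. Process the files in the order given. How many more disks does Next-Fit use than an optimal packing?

0

Next-Fit: [19,33] [35] [46,14] [38] [37] [47] [33,10,12] [36] → 8 disks.
8 files exceed 32 GB (half the capacity), and no two of those can share a disk, so at least 8 disks are needed.
So 8 is already optimal.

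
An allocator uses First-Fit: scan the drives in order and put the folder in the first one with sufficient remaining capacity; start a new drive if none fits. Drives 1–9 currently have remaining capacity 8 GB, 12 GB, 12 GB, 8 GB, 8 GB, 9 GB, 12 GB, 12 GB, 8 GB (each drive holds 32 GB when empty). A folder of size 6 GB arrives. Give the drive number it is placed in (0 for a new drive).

Drives with room: drive 1 (8 GB), drive 2 (12 GB), drive 3 (12 GB), drive 4 (8 GB), drive 5 (8 GB), drive 6 (9 GB), drive 7 (12 GB), drive 8 (12 GB), drive 9 (8 GB).
The first with room is drive 1.

1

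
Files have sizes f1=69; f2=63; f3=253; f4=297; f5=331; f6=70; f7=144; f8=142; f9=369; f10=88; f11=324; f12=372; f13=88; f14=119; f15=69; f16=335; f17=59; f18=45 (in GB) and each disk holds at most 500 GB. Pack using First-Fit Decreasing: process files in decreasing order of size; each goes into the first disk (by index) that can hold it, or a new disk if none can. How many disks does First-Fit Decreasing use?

7 disks

Sorted descending: 372, 369, 335, 331, 324, 297, 253, 144, 142, 119, 88, 88, 70, 69, 69, 63, 59, 45.
Put 372 GB in disk 1; 128 GB remain.
Put 369 GB in disk 2; 131 GB remain.
Put 335 GB in disk 3; 165 GB remain.
Put 331 GB in disk 4; 169 GB remain.
Put 324 GB in disk 5; 176 GB remain.
Put 297 GB in disk 6; 203 GB remain.
Put 253 GB in disk 7; 247 GB remain.
Put 144 GB in disk 3; 21 GB remain.
Put 142 GB in disk 4; 27 GB remain.
Put 119 GB in disk 1; 9 GB remain.
Put 88 GB in disk 2; 43 GB remain.
Put 88 GB in disk 5; 88 GB remain.
Put 70 GB in disk 5; 18 GB remain.
Put 69 GB in disk 6; 134 GB remain.
Put 69 GB in disk 6; 65 GB remain.
Put 63 GB in disk 6; 2 GB remain.
Put 59 GB in disk 7; 188 GB remain.
Put 45 GB in disk 7; 143 GB remain.
Final disks: [372,119] [369,88] [335,144] [331,142] [324,88,70] [297,69,69,63] [253,59,45].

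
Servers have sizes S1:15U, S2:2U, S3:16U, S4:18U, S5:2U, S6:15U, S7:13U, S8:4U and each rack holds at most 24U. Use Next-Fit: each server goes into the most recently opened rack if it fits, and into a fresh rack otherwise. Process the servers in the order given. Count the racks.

rack 1: place S1 (15U), 9U left
rack 1: place S2 (2U), 7U left
rack 2: place S3 (16U), 8U left
rack 3: place S4 (18U), 6U left
rack 3: place S5 (2U), 4U left
rack 4: place S6 (15U), 9U left
rack 5: place S7 (13U), 11U left
rack 5: place S8 (4U), 7U left
Final racks: [15,2] [16] [18,2] [15] [13,4].

5 racks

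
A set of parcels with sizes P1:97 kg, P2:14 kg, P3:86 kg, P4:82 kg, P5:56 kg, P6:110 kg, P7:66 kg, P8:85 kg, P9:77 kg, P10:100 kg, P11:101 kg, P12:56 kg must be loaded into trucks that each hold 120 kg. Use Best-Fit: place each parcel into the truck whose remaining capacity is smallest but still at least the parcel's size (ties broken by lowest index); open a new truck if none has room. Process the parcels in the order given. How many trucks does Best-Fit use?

10

truck 1: place P1 (97 kg), 23 kg left
truck 1: place P2 (14 kg), 9 kg left
truck 2: place P3 (86 kg), 34 kg left
truck 3: place P4 (82 kg), 38 kg left
truck 4: place P5 (56 kg), 64 kg left
truck 5: place P6 (110 kg), 10 kg left
truck 6: place P7 (66 kg), 54 kg left
truck 7: place P8 (85 kg), 35 kg left
truck 8: place P9 (77 kg), 43 kg left
truck 9: place P10 (100 kg), 20 kg left
truck 10: place P11 (101 kg), 19 kg left
truck 4: place P12 (56 kg), 8 kg left
Final trucks: [97,14] [86] [82] [56,56] [110] [66] [85] [77] [100] [101].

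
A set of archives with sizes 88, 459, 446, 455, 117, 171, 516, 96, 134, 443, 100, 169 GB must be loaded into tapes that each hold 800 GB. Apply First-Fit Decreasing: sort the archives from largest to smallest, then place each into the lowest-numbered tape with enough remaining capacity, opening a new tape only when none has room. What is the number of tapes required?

Sorted descending: 516, 459, 455, 446, 443, 171, 169, 134, 117, 100, 96, 88.
Put 516 GB in tape 1; 284 GB remain.
Put 459 GB in tape 2; 341 GB remain.
Put 455 GB in tape 3; 345 GB remain.
Put 446 GB in tape 4; 354 GB remain.
Put 443 GB in tape 5; 357 GB remain.
Put 171 GB in tape 1; 113 GB remain.
Put 169 GB in tape 2; 172 GB remain.
Put 134 GB in tape 2; 38 GB remain.
Put 117 GB in tape 3; 228 GB remain.
Put 100 GB in tape 1; 13 GB remain.
Put 96 GB in tape 3; 132 GB remain.
Put 88 GB in tape 3; 44 GB remain.

5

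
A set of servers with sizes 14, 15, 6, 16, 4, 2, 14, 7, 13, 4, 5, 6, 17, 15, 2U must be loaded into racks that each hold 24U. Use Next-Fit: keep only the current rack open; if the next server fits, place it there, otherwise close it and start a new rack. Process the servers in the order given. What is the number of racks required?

14U → rack 1 (remaining 10U)
15U → rack 2 (remaining 9U)
6U → rack 2 (remaining 3U)
16U → rack 3 (remaining 8U)
4U → rack 3 (remaining 4U)
2U → rack 3 (remaining 2U)
14U → rack 4 (remaining 10U)
7U → rack 4 (remaining 3U)
13U → rack 5 (remaining 11U)
4U → rack 5 (remaining 7U)
5U → rack 5 (remaining 2U)
6U → rack 6 (remaining 18U)
17U → rack 6 (remaining 1U)
15U → rack 7 (remaining 9U)
2U → rack 7 (remaining 7U)
Final racks: [14] [15,6] [16,4,2] [14,7] [13,4,5] [6,17] [15,2].

7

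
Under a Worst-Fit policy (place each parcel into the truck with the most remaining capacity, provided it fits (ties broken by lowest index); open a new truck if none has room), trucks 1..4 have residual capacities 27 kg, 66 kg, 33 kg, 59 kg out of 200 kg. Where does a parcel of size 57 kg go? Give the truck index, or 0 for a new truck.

Trucks with room: truck 2 (66 kg), truck 4 (59 kg).
Most room is truck 2 with 66 kg free.

2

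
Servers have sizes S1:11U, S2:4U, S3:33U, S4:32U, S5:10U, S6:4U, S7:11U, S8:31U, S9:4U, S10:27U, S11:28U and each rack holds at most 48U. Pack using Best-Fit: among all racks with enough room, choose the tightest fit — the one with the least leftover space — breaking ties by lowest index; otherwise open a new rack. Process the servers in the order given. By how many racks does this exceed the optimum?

0

Best-Fit: [11,4,33] [32,10,4] [11,31,4] [27] [28] → 5 racks.
Total size 195U; any packing needs at least ⌈195/48⌉ = 5 racks.
So 5 is already optimal.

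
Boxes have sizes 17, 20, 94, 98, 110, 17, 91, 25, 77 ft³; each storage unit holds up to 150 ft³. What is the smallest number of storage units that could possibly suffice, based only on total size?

4

Total size = 17 + 20 + 94 + 98 + 110 + 17 + 91 + 25 + 77 = 549 ft³.
⌈549 / 150⌉ = 4.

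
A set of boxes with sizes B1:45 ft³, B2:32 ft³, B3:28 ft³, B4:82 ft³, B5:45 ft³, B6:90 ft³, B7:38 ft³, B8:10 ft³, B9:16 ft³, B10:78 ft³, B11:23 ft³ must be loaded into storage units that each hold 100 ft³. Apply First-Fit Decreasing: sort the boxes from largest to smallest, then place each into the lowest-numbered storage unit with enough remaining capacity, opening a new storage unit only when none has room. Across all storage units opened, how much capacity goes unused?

Sorted descending: 90, 82, 78, 45, 45, 38, 32, 28, 23, 16, 10.
90 ft³ → storage unit 1 (remaining 10 ft³)
82 ft³ → storage unit 2 (remaining 18 ft³)
78 ft³ → storage unit 3 (remaining 22 ft³)
45 ft³ → storage unit 4 (remaining 55 ft³)
45 ft³ → storage unit 4 (remaining 10 ft³)
38 ft³ → storage unit 5 (remaining 62 ft³)
32 ft³ → storage unit 5 (remaining 30 ft³)
28 ft³ → storage unit 5 (remaining 2 ft³)
23 ft³ → storage unit 6 (remaining 77 ft³)
16 ft³ → storage unit 2 (remaining 2 ft³)
10 ft³ → storage unit 1 (remaining 0 ft³)
6 storage units × 100 ft³ = 600 ft³; used 487 ft³; unused 113 ft³.

113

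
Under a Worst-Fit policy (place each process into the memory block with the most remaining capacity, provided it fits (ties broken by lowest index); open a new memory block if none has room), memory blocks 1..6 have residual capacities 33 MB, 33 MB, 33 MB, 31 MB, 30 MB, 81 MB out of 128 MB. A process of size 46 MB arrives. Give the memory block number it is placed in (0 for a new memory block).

Memory blocks with room: memory block 6 (81 MB).
Most room is memory block 6 with 81 MB free.

6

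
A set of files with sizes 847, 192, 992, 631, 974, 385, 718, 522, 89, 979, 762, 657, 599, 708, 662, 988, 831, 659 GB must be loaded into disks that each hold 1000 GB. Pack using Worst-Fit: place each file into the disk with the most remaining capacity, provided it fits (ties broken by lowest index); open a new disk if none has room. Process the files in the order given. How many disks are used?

847 GB → disk 1 (remaining 153 GB)
192 GB → disk 2 (remaining 808 GB)
992 GB → disk 3 (remaining 8 GB)
631 GB → disk 2 (remaining 177 GB)
974 GB → disk 4 (remaining 26 GB)
385 GB → disk 5 (remaining 615 GB)
718 GB → disk 6 (remaining 282 GB)
522 GB → disk 5 (remaining 93 GB)
89 GB → disk 6 (remaining 193 GB)
979 GB → disk 7 (remaining 21 GB)
762 GB → disk 8 (remaining 238 GB)
657 GB → disk 9 (remaining 343 GB)
599 GB → disk 10 (remaining 401 GB)
708 GB → disk 11 (remaining 292 GB)
662 GB → disk 12 (remaining 338 GB)
988 GB → disk 13 (remaining 12 GB)
831 GB → disk 14 (remaining 169 GB)
659 GB → disk 15 (remaining 341 GB)
Final disks: [847] [192,631] [992] [974] [385,522] [718,89] [979] [762] [657] [599] [708] [662] [988] [831] [659].

15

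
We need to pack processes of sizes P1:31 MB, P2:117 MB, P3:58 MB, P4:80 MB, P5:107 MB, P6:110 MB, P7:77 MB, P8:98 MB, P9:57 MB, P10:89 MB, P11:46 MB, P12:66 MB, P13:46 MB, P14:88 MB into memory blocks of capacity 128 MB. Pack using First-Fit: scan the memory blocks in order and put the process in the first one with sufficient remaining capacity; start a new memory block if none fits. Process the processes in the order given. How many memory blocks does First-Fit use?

P1 (31 MB) → memory block 1 (remaining 97 MB)
P2 (117 MB) → memory block 2 (remaining 11 MB)
P3 (58 MB) → memory block 1 (remaining 39 MB)
P4 (80 MB) → memory block 3 (remaining 48 MB)
P5 (107 MB) → memory block 4 (remaining 21 MB)
P6 (110 MB) → memory block 5 (remaining 18 MB)
P7 (77 MB) → memory block 6 (remaining 51 MB)
P8 (98 MB) → memory block 7 (remaining 30 MB)
P9 (57 MB) → memory block 8 (remaining 71 MB)
P10 (89 MB) → memory block 9 (remaining 39 MB)
P11 (46 MB) → memory block 3 (remaining 2 MB)
P12 (66 MB) → memory block 8 (remaining 5 MB)
P13 (46 MB) → memory block 6 (remaining 5 MB)
P14 (88 MB) → memory block 10 (remaining 40 MB)

10 memory blocks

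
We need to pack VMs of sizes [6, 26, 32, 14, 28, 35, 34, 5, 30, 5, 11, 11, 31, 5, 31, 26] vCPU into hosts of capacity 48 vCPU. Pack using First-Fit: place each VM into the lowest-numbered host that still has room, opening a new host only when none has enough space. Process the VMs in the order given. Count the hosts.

9 hosts

host 1: place 6 vCPU, 42 vCPU left
host 1: place 26 vCPU, 16 vCPU left
host 2: place 32 vCPU, 16 vCPU left
host 1: place 14 vCPU, 2 vCPU left
host 3: place 28 vCPU, 20 vCPU left
host 4: place 35 vCPU, 13 vCPU left
host 5: place 34 vCPU, 14 vCPU left
host 2: place 5 vCPU, 11 vCPU left
host 6: place 30 vCPU, 18 vCPU left
host 2: place 5 vCPU, 6 vCPU left
host 3: place 11 vCPU, 9 vCPU left
host 4: place 11 vCPU, 2 vCPU left
host 7: place 31 vCPU, 17 vCPU left
host 2: place 5 vCPU, 1 vCPU left
host 8: place 31 vCPU, 17 vCPU left
host 9: place 26 vCPU, 22 vCPU left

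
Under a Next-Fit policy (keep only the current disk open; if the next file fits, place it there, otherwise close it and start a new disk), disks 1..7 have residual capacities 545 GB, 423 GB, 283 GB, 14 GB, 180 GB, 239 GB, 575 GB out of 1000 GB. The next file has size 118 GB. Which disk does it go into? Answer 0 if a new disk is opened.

Next-Fit only looks at disk 7, which has 575 GB free.
118 GB fits there.

7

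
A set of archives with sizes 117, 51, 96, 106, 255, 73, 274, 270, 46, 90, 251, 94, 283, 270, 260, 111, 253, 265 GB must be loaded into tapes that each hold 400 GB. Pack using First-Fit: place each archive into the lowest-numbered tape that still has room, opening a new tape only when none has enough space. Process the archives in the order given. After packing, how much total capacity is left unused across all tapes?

117 GB → tape 1 (remaining 283 GB)
51 GB → tape 1 (remaining 232 GB)
96 GB → tape 1 (remaining 136 GB)
106 GB → tape 1 (remaining 30 GB)
255 GB → tape 2 (remaining 145 GB)
73 GB → tape 2 (remaining 72 GB)
274 GB → tape 3 (remaining 126 GB)
270 GB → tape 4 (remaining 130 GB)
46 GB → tape 2 (remaining 26 GB)
90 GB → tape 3 (remaining 36 GB)
251 GB → tape 5 (remaining 149 GB)
94 GB → tape 4 (remaining 36 GB)
283 GB → tape 6 (remaining 117 GB)
270 GB → tape 7 (remaining 130 GB)
260 GB → tape 8 (remaining 140 GB)
111 GB → tape 5 (remaining 38 GB)
253 GB → tape 9 (remaining 147 GB)
265 GB → tape 10 (remaining 135 GB)
10 tapes × 400 GB = 4000 GB; used 3165 GB; unused 835 GB.

835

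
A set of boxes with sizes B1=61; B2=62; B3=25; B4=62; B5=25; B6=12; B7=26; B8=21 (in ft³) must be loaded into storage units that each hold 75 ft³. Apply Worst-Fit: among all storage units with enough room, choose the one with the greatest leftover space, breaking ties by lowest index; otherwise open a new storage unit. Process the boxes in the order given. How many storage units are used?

storage unit 1: place B1 (61 ft³), 14 ft³ left
storage unit 2: place B2 (62 ft³), 13 ft³ left
storage unit 3: place B3 (25 ft³), 50 ft³ left
storage unit 4: place B4 (62 ft³), 13 ft³ left
storage unit 3: place B5 (25 ft³), 25 ft³ left
storage unit 3: place B6 (12 ft³), 13 ft³ left
storage unit 5: place B7 (26 ft³), 49 ft³ left
storage unit 5: place B8 (21 ft³), 28 ft³ left
Final storage units: [61] [62] [25,25,12] [62] [26,21].

5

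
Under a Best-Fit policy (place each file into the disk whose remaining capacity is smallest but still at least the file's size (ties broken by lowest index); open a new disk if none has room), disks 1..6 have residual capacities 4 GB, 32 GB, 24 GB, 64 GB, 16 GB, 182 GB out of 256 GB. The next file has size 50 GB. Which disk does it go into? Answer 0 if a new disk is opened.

Disks with room: disk 4 (64 GB), disk 6 (182 GB).
Tightest fit is disk 4 with 64 GB free.

4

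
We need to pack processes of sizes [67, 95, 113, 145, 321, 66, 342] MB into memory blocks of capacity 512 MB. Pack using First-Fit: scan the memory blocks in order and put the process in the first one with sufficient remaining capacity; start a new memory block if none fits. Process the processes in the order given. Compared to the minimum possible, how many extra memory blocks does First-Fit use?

0

First-Fit: [67,95,113,145,66] [321] [342] → 3 memory blocks.
Total size 1149 MB; any packing needs at least ⌈1149/512⌉ = 3 memory blocks.
So 3 is already optimal.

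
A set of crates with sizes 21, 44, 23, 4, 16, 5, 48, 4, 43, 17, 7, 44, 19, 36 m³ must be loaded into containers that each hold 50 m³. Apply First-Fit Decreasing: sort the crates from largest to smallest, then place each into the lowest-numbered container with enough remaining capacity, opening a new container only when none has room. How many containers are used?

8

Sorted descending: 48, 44, 44, 43, 36, 23, 21, 19, 17, 16, 7, 5, 4, 4.
Put 48 m³ in container 1; 2 m³ remain.
Put 44 m³ in container 2; 6 m³ remain.
Put 44 m³ in container 3; 6 m³ remain.
Put 43 m³ in container 4; 7 m³ remain.
Put 36 m³ in container 5; 14 m³ remain.
Put 23 m³ in container 6; 27 m³ remain.
Put 21 m³ in container 6; 6 m³ remain.
Put 19 m³ in container 7; 31 m³ remain.
Put 17 m³ in container 7; 14 m³ remain.
Put 16 m³ in container 8; 34 m³ remain.
Put 7 m³ in container 4; 0 m³ remain.
Put 5 m³ in container 2; 1 m³ remain.
Put 4 m³ in container 3; 2 m³ remain.
Put 4 m³ in container 5; 10 m³ remain.
Final containers: [48] [44,5] [44,4] [43,7] [36,4] [23,21] [19,17] [16].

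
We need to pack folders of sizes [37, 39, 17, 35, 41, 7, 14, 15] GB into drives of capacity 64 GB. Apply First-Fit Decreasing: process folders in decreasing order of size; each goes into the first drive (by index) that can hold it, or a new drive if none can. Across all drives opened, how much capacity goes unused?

Sorted descending: 41, 39, 37, 35, 17, 15, 14, 7.
drive 1: place 41 GB, 23 GB left
drive 2: place 39 GB, 25 GB left
drive 3: place 37 GB, 27 GB left
drive 4: place 35 GB, 29 GB left
drive 1: place 17 GB, 6 GB left
drive 2: place 15 GB, 10 GB left
drive 3: place 14 GB, 13 GB left
drive 2: place 7 GB, 3 GB left
4 drives × 64 GB = 256 GB; used 205 GB; unused 51 GB.

51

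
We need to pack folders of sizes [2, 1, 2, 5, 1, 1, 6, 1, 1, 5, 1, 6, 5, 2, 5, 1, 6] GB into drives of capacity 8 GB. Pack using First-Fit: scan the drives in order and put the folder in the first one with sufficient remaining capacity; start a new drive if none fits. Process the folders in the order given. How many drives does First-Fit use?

8

Put 2 GB in drive 1; 6 GB remain.
Put 1 GB in drive 1; 5 GB remain.
Put 2 GB in drive 1; 3 GB remain.
Put 5 GB in drive 2; 3 GB remain.
Put 1 GB in drive 1; 2 GB remain.
Put 1 GB in drive 1; 1 GB remain.
Put 6 GB in drive 3; 2 GB remain.
Put 1 GB in drive 1; 0 GB remain.
Put 1 GB in drive 2; 2 GB remain.
Put 5 GB in drive 4; 3 GB remain.
Put 1 GB in drive 2; 1 GB remain.
Put 6 GB in drive 5; 2 GB remain.
Put 5 GB in drive 6; 3 GB remain.
Put 2 GB in drive 3; 0 GB remain.
Put 5 GB in drive 7; 3 GB remain.
Put 1 GB in drive 2; 0 GB remain.
Put 6 GB in drive 8; 2 GB remain.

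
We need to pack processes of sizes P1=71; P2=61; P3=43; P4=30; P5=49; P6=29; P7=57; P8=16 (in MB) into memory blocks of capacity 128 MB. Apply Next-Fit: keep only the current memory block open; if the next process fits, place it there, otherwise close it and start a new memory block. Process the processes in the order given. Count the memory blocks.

4

Put P1 (71 MB) in memory block 1; 57 MB remain.
Put P2 (61 MB) in memory block 2; 67 MB remain.
Put P3 (43 MB) in memory block 2; 24 MB remain.
Put P4 (30 MB) in memory block 3; 98 MB remain.
Put P5 (49 MB) in memory block 3; 49 MB remain.
Put P6 (29 MB) in memory block 3; 20 MB remain.
Put P7 (57 MB) in memory block 4; 71 MB remain.
Put P8 (16 MB) in memory block 4; 55 MB remain.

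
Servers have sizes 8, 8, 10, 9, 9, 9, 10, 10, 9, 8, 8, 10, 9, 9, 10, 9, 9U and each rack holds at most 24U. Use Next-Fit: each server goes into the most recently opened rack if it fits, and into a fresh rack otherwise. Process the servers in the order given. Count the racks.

9 racks

8U → rack 1 (remaining 16U)
8U → rack 1 (remaining 8U)
10U → rack 2 (remaining 14U)
9U → rack 2 (remaining 5U)
9U → rack 3 (remaining 15U)
9U → rack 3 (remaining 6U)
10U → rack 4 (remaining 14U)
10U → rack 4 (remaining 4U)
9U → rack 5 (remaining 15U)
8U → rack 5 (remaining 7U)
8U → rack 6 (remaining 16U)
10U → rack 6 (remaining 6U)
9U → rack 7 (remaining 15U)
9U → rack 7 (remaining 6U)
10U → rack 8 (remaining 14U)
9U → rack 8 (remaining 5U)
9U → rack 9 (remaining 15U)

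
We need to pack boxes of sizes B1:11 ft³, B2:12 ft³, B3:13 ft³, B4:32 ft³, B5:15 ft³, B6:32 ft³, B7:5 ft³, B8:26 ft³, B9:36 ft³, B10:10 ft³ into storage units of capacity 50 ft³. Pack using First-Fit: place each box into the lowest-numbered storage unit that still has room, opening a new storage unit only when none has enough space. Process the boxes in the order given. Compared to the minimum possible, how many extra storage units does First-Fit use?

1

First-Fit: [11,12,13,5] [32,15] [32,10] [26] [36] → 5 storage units.
Total size 192 ft³; any packing needs at least ⌈192/50⌉ = 4 storage units.
An optimal packing achieves that bound: [36,13] [32,15] [32,12,5] [26,11,10] → 4 storage units.
Excess: 5 − 4 = 1.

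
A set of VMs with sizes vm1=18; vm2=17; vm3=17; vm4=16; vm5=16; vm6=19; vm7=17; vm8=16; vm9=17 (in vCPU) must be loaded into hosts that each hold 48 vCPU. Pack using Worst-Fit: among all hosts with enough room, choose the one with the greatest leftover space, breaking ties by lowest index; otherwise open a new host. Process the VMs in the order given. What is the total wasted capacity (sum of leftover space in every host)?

vm1 (18 vCPU) → host 1 (remaining 30 vCPU)
vm2 (17 vCPU) → host 1 (remaining 13 vCPU)
vm3 (17 vCPU) → host 2 (remaining 31 vCPU)
vm4 (16 vCPU) → host 2 (remaining 15 vCPU)
vm5 (16 vCPU) → host 3 (remaining 32 vCPU)
vm6 (19 vCPU) → host 3 (remaining 13 vCPU)
vm7 (17 vCPU) → host 4 (remaining 31 vCPU)
vm8 (16 vCPU) → host 4 (remaining 15 vCPU)
vm9 (17 vCPU) → host 5 (remaining 31 vCPU)
5 hosts × 48 vCPU = 240 vCPU; used 153 vCPU; unused 87 vCPU.

87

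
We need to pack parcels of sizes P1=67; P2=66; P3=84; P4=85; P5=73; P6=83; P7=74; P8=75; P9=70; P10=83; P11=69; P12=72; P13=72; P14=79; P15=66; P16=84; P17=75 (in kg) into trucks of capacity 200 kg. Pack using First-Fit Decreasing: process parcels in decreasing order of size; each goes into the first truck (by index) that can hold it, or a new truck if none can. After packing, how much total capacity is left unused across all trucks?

Sorted descending: 85, 84, 84, 83, 83, 79, 75, 75, 74, 73, 72, 72, 70, 69, 67, 66, 66.
Put 85 kg in truck 1; 115 kg remain.
Put 84 kg in truck 1; 31 kg remain.
Put 84 kg in truck 2; 116 kg remain.
Put 83 kg in truck 2; 33 kg remain.
Put 83 kg in truck 3; 117 kg remain.
Put 79 kg in truck 3; 38 kg remain.
Put 75 kg in truck 4; 125 kg remain.
Put 75 kg in truck 4; 50 kg remain.
Put 74 kg in truck 5; 126 kg remain.
Put 73 kg in truck 5; 53 kg remain.
Put 72 kg in truck 6; 128 kg remain.
Put 72 kg in truck 6; 56 kg remain.
Put 70 kg in truck 7; 130 kg remain.
Put 69 kg in truck 7; 61 kg remain.
Put 67 kg in truck 8; 133 kg remain.
Put 66 kg in truck 8; 67 kg remain.
Put 66 kg in truck 8; 1 kg remain.
8 trucks × 200 kg = 1600 kg; used 1277 kg; unused 323 kg.

323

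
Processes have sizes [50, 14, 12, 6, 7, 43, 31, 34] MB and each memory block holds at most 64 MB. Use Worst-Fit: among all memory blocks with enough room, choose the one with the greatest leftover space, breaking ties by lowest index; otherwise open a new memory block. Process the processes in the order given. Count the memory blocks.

memory block 1: place 50 MB, 14 MB left
memory block 1: place 14 MB, 0 MB left
memory block 2: place 12 MB, 52 MB left
memory block 2: place 6 MB, 46 MB left
memory block 2: place 7 MB, 39 MB left
memory block 3: place 43 MB, 21 MB left
memory block 2: place 31 MB, 8 MB left
memory block 4: place 34 MB, 30 MB left

4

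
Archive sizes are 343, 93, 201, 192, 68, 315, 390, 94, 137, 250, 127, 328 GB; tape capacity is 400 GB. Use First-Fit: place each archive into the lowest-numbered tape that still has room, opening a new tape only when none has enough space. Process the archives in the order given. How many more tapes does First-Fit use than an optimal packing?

1

First-Fit: [343] [93,201,68] [192,94] [315] [390] [137,250] [127] [328] → 8 tapes.
Total size 2538 GB; any packing needs at least ⌈2538/400⌉ = 7 tapes.
An optimal packing achieves that bound: [390] [343] [328,68] [315] [250,137] [201,192] [127,94,93] → 7 tapes.
Excess: 8 − 7 = 1.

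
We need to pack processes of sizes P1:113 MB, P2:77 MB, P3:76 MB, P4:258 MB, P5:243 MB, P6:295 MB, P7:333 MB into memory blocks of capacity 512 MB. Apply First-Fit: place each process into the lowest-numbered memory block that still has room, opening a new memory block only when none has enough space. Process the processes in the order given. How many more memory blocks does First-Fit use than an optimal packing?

1

First-Fit: [113,77,76,243] [258] [295] [333] → 4 memory blocks.
Total size 1395 MB; any packing needs at least ⌈1395/512⌉ = 3 memory blocks.
An optimal packing achieves that bound: [333,113] [295,77,76] [258,243] → 3 memory blocks.
Excess: 4 − 3 = 1.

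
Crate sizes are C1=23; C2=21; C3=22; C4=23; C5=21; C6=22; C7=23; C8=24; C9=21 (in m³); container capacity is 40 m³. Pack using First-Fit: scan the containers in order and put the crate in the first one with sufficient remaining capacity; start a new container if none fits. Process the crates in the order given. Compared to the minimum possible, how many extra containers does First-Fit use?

0

First-Fit: [23] [21] [22] [23] [21] [22] [23] [24] [21] → 9 containers.
9 crates exceed 20 m³ (half the capacity), and no two of those can share a container, so at least 9 containers are needed.
So 9 is already optimal.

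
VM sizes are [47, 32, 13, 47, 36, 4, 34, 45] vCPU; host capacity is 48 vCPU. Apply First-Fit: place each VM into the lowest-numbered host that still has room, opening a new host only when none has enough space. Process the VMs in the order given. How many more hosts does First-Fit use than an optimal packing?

0

First-Fit: [47] [32,13] [47] [36,4] [34] [45] → 6 hosts.
Total size 258 vCPU; any packing needs at least ⌈258/48⌉ = 6 hosts.
So 6 is already optimal.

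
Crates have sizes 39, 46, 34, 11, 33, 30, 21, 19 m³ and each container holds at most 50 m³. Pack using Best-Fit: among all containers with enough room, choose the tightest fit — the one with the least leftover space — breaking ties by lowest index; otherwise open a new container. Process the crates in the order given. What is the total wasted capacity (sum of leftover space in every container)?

67

container 1: place 39 m³, 11 m³ left
container 2: place 46 m³, 4 m³ left
container 3: place 34 m³, 16 m³ left
container 1: place 11 m³, 0 m³ left
container 4: place 33 m³, 17 m³ left
container 5: place 30 m³, 20 m³ left
container 6: place 21 m³, 29 m³ left
container 5: place 19 m³, 1 m³ left
6 containers × 50 m³ = 300 m³; used 233 m³; unused 67 m³.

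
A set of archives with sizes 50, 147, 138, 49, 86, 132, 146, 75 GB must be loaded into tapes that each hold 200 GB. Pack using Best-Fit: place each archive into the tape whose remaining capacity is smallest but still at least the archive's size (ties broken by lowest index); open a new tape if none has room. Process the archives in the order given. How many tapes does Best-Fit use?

5 tapes

tape 1: place 50 GB, 150 GB left
tape 1: place 147 GB, 3 GB left
tape 2: place 138 GB, 62 GB left
tape 2: place 49 GB, 13 GB left
tape 3: place 86 GB, 114 GB left
tape 4: place 132 GB, 68 GB left
tape 5: place 146 GB, 54 GB left
tape 3: place 75 GB, 39 GB left
Final tapes: [50,147] [138,49] [86,75] [132] [146].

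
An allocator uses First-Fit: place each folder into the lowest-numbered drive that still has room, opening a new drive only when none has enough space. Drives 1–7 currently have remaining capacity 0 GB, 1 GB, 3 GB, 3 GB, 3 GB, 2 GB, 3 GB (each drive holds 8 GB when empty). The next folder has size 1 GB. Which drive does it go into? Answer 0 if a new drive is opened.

Drives with room: drive 2 (1 GB), drive 3 (3 GB), drive 4 (3 GB), drive 5 (3 GB), drive 6 (2 GB), drive 7 (3 GB).
The first with room is drive 2.

2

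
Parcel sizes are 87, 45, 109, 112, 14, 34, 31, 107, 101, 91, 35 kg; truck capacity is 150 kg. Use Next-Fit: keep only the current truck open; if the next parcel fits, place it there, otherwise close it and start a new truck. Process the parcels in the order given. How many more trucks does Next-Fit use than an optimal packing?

1

Next-Fit: [87,45] [109] [112,14] [34,31] [107] [101] [91,35] → 7 trucks.
Total size 766 kg; any packing needs at least ⌈766/150⌉ = 6 trucks.
An optimal packing achieves that bound: [112,35] [109,34] [107,31] [101,45] [91,14] [87] → 6 trucks.
Excess: 7 − 6 = 1.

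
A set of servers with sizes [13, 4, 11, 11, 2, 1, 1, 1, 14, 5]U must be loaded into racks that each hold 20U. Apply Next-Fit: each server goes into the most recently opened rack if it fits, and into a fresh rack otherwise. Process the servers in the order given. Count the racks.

4 racks

rack 1: place 13U, 7U left
rack 1: place 4U, 3U left
rack 2: place 11U, 9U left
rack 3: place 11U, 9U left
rack 3: place 2U, 7U left
rack 3: place 1U, 6U left
rack 3: place 1U, 5U left
rack 3: place 1U, 4U left
rack 4: place 14U, 6U left
rack 4: place 5U, 1U left
Final racks: [13,4] [11] [11,2,1,1,1] [14,5].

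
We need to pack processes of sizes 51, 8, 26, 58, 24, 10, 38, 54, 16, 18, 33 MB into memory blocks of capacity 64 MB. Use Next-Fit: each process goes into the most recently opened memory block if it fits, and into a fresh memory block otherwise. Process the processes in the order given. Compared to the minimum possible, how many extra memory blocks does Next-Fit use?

2

Next-Fit: [51,8] [26] [58] [24,10] [38] [54] [16,18] [33] → 8 memory blocks.
Total size 336 MB; any packing needs at least ⌈336/64⌉ = 6 memory blocks.
An optimal packing achieves that bound: [58] [54,10] [51,8] [38,26] [33,24] [18,16] → 6 memory blocks.
Excess: 8 − 6 = 2.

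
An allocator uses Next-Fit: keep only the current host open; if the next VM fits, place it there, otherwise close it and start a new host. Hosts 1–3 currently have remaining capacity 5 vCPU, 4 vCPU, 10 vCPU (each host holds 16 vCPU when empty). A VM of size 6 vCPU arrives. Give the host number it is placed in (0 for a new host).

Next-Fit only looks at host 3, which has 10 vCPU free.
6 vCPU fits there.

3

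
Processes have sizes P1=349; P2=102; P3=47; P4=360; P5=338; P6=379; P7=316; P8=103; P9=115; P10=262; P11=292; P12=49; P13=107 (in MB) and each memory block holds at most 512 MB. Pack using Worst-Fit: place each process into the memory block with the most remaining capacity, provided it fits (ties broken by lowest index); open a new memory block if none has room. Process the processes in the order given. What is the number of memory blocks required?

memory block 1: place P1 (349 MB), 163 MB left
memory block 1: place P2 (102 MB), 61 MB left
memory block 1: place P3 (47 MB), 14 MB left
memory block 2: place P4 (360 MB), 152 MB left
memory block 3: place P5 (338 MB), 174 MB left
memory block 4: place P6 (379 MB), 133 MB left
memory block 5: place P7 (316 MB), 196 MB left
memory block 5: place P8 (103 MB), 93 MB left
memory block 3: place P9 (115 MB), 59 MB left
memory block 6: place P10 (262 MB), 250 MB left
memory block 7: place P11 (292 MB), 220 MB left
memory block 6: place P12 (49 MB), 201 MB left
memory block 7: place P13 (107 MB), 113 MB left
Final memory blocks: [349,102,47] [360] [338,115] [379] [316,103] [262,49] [292,107].

7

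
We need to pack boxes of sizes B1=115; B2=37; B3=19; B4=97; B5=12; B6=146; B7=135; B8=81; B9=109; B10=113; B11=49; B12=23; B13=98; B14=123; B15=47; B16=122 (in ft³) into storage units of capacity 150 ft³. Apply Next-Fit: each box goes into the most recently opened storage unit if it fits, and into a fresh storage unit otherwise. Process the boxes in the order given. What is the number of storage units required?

13 storage units

Put B1 (115 ft³) in storage unit 1; 35 ft³ remain.
Put B2 (37 ft³) in storage unit 2; 113 ft³ remain.
Put B3 (19 ft³) in storage unit 2; 94 ft³ remain.
Put B4 (97 ft³) in storage unit 3; 53 ft³ remain.
Put B5 (12 ft³) in storage unit 3; 41 ft³ remain.
Put B6 (146 ft³) in storage unit 4; 4 ft³ remain.
Put B7 (135 ft³) in storage unit 5; 15 ft³ remain.
Put B8 (81 ft³) in storage unit 6; 69 ft³ remain.
Put B9 (109 ft³) in storage unit 7; 41 ft³ remain.
Put B10 (113 ft³) in storage unit 8; 37 ft³ remain.
Put B11 (49 ft³) in storage unit 9; 101 ft³ remain.
Put B12 (23 ft³) in storage unit 9; 78 ft³ remain.
Put B13 (98 ft³) in storage unit 10; 52 ft³ remain.
Put B14 (123 ft³) in storage unit 11; 27 ft³ remain.
Put B15 (47 ft³) in storage unit 12; 103 ft³ remain.
Put B16 (122 ft³) in storage unit 13; 28 ft³ remain.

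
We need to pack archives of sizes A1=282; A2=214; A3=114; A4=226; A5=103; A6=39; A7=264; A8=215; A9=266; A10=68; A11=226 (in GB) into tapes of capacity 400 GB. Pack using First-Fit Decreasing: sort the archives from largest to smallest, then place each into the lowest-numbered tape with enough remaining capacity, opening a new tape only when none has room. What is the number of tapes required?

7

Sorted descending: 282, 266, 264, 226, 226, 215, 214, 114, 103, 68, 39.
tape 1: place 282 GB, 118 GB left
tape 2: place 266 GB, 134 GB left
tape 3: place 264 GB, 136 GB left
tape 4: place 226 GB, 174 GB left
tape 5: place 226 GB, 174 GB left
tape 6: place 215 GB, 185 GB left
tape 7: place 214 GB, 186 GB left
tape 1: place 114 GB, 4 GB left
tape 2: place 103 GB, 31 GB left
tape 3: place 68 GB, 68 GB left
tape 3: place 39 GB, 29 GB left
Final tapes: [282,114] [266,103] [264,68,39] [226] [226] [215] [214].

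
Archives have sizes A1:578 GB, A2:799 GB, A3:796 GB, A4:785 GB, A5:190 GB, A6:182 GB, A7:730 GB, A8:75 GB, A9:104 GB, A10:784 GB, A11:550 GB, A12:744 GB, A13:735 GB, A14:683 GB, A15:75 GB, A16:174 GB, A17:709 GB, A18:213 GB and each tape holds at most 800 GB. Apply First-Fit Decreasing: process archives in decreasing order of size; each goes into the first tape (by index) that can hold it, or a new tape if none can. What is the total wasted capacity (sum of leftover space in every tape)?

Sorted descending: 799, 796, 785, 784, 744, 735, 730, 709, 683, 578, 550, 213, 190, 182, 174, 104, 75, 75.
tape 1: place 799 GB, 1 GB left
tape 2: place 796 GB, 4 GB left
tape 3: place 785 GB, 15 GB left
tape 4: place 784 GB, 16 GB left
tape 5: place 744 GB, 56 GB left
tape 6: place 735 GB, 65 GB left
tape 7: place 730 GB, 70 GB left
tape 8: place 709 GB, 91 GB left
tape 9: place 683 GB, 117 GB left
tape 10: place 578 GB, 222 GB left
tape 11: place 550 GB, 250 GB left
tape 10: place 213 GB, 9 GB left
tape 11: place 190 GB, 60 GB left
tape 12: place 182 GB, 618 GB left
tape 12: place 174 GB, 444 GB left
tape 9: place 104 GB, 13 GB left
tape 8: place 75 GB, 16 GB left
tape 12: place 75 GB, 369 GB left
12 tapes × 800 GB = 9600 GB; used 8906 GB; unused 694 GB.

694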